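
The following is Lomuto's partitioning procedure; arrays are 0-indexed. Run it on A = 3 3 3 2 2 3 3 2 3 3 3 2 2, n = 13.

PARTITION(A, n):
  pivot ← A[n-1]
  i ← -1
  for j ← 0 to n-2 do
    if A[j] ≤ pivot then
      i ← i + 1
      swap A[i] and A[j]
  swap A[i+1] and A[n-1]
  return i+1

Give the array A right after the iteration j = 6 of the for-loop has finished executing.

pivot = A[12] = 2; i = -1
j=0: A[0]=3 > 2 → no swap
j=1: A[1]=3 > 2 → no swap
j=2: A[2]=3 > 2 → no swap
j=3: A[3]=2 ≤ 2 → i=0, swap A[0],A[3] → 2 3 3 3 2 3 3 2 3 3 3 2 2
j=4: A[4]=2 ≤ 2 → i=1, swap A[1],A[4] → 2 2 3 3 3 3 3 2 3 3 3 2 2
j=5: A[5]=3 > 2 → no swap
j=6: A[6]=3 > 2 → no swap
(after j=6) A = 2 2 3 3 3 3 3 2 3 3 3 2 2

2 2 3 3 3 3 3 2 3 3 3 2 2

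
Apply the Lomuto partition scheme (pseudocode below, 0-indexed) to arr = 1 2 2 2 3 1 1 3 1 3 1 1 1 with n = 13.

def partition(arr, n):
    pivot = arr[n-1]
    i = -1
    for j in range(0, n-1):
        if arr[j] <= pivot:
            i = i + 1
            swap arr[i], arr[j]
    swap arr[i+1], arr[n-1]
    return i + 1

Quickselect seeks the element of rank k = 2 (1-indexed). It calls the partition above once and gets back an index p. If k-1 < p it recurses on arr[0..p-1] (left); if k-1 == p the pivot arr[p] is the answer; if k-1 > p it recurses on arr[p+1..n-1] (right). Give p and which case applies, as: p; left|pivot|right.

pivot=1, i=-1
j=0: 1≤1, i=0, swap(0,0) ⇒ 1 2 2 2 3 1 1 3 1 3 1 1 1
j=1: 2>1, skip
j=2: 2>1, skip
j=3: 2>1, skip
j=4: 3>1, skip
j=5: 1≤1, i=1, swap(1,5) ⇒ 1 1 2 2 3 2 1 3 1 3 1 1 1
j=6: 1≤1, i=2, swap(2,6) ⇒ 1 1 1 2 3 2 2 3 1 3 1 1 1
j=7: 3>1, skip
j=8: 1≤1, i=3, swap(3,8) ⇒ 1 1 1 1 3 2 2 3 2 3 1 1 1
j=9: 3>1, skip
j=10: 1≤1, i=4, swap(4,10) ⇒ 1 1 1 1 1 2 2 3 2 3 3 1 1
j=11: 1≤1, i=5, swap(5,11) ⇒ 1 1 1 1 1 1 2 3 2 3 3 2 1
swap(6,12) ⇒ 1 1 1 1 1 1 1 3 2 3 3 2 2; return 6
p = 6; k-1 = 1 < 6 ⇒ left

6; left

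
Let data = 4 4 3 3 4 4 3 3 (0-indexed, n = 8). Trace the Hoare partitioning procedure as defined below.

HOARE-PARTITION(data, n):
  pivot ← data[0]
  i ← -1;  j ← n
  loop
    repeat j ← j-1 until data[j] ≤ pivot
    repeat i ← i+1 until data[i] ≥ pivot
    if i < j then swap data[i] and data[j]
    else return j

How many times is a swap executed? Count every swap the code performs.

pivot = data[0] = 4; i = -1, j = 8
j→7 (data[7]=3≤4), i→0 (data[0]=4≥4); i<j, swap → 3 4 3 3 4 4 3 4
j→6 (data[6]=3≤4), i→1 (data[1]=4≥4); i<j, swap → 3 3 3 3 4 4 4 4
j→5 (data[5]=4≤4), i→4 (data[4]=4≥4); i<j, swap → 3 3 3 3 4 4 4 4
j→4, i→5; i≥j, return j=4. data = 3 3 3 3 4 4 4 4

3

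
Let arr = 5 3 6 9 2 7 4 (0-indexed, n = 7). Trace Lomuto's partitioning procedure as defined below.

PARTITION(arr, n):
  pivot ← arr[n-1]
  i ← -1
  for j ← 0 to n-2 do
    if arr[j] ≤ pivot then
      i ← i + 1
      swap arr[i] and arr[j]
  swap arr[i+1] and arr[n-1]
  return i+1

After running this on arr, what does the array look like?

3 2 4 9 5 7 6

pivot=4, i=-1
j=0: 5>4, skip
j=1: 3≤4, i=0, swap(0,1) ⇒ 3 5 6 9 2 7 4
j=2: 6>4, skip
j=3: 9>4, skip
j=4: 2≤4, i=1, swap(1,4) ⇒ 3 2 6 9 5 7 4
j=5: 7>4, skip
swap(2,6) ⇒ 3 2 4 9 5 7 6; return 2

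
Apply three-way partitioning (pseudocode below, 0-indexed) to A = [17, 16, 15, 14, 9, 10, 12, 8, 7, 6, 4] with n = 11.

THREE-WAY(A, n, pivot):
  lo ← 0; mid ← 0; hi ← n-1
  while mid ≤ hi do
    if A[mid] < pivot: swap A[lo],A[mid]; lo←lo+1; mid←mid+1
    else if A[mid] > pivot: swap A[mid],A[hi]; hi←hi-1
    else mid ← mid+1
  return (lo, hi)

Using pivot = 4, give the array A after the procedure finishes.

[4, 15, 14, 9, 10, 12, 8, 7, 6, 16, 17]

lo=0 mid=0 hi=10
17>4: swap(0,10), hi=9 ⇒ [4, 16, 15, 14, 9, 10, 12, 8, 7, 6, 17]
4=4: mid=1
16>4: swap(1,9), hi=8 ⇒ [4, 6, 15, 14, 9, 10, 12, 8, 7, 16, 17]
6>4: swap(1,8), hi=7 ⇒ [4, 7, 15, 14, 9, 10, 12, 8, 6, 16, 17]
7>4: swap(1,7), hi=6 ⇒ [4, 8, 15, 14, 9, 10, 12, 7, 6, 16, 17]
8>4: swap(1,6), hi=5 ⇒ [4, 12, 15, 14, 9, 10, 8, 7, 6, 16, 17]
12>4: swap(1,5), hi=4 ⇒ [4, 10, 15, 14, 9, 12, 8, 7, 6, 16, 17]
10>4: swap(1,4), hi=3 ⇒ [4, 9, 15, 14, 10, 12, 8, 7, 6, 16, 17]
9>4: swap(1,3), hi=2 ⇒ [4, 14, 15, 9, 10, 12, 8, 7, 6, 16, 17]
14>4: swap(1,2), hi=1 ⇒ [4, 15, 14, 9, 10, 12, 8, 7, 6, 16, 17]
15>4: swap(1,1), hi=0 ⇒ [4, 15, 14, 9, 10, 12, 8, 7, 6, 16, 17]
done. lo=0 hi=0; A=[4, 15, 14, 9, 10, 12, 8, 7, 6, 16, 17]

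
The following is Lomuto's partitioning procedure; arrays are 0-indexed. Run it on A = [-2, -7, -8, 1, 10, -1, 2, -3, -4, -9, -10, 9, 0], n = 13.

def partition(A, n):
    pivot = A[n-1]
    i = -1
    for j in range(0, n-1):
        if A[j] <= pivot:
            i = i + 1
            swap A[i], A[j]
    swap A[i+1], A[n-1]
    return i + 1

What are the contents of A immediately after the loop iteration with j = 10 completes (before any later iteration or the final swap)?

pivot = A[12] = 0; i = -1
j=0: A[0]=-2 ≤ 0 → i=0, swap A[0],A[0] (no change) → [-2, -7, -8, 1, 10, -1, 2, -3, -4, -9, -10, 9, 0]
j=1: A[1]=-7 ≤ 0 → i=1, swap A[1],A[1] (no change) → [-2, -7, -8, 1, 10, -1, 2, -3, -4, -9, -10, 9, 0]
j=2: A[2]=-8 ≤ 0 → i=2, swap A[2],A[2] (no change) → [-2, -7, -8, 1, 10, -1, 2, -3, -4, -9, -10, 9, 0]
j=3: A[3]=1 > 0 → no swap
j=4: A[4]=10 > 0 → no swap
j=5: A[5]=-1 ≤ 0 → i=3, swap A[3],A[5] → [-2, -7, -8, -1, 10, 1, 2, -3, -4, -9, -10, 9, 0]
j=6: A[6]=2 > 0 → no swap
j=7: A[7]=-3 ≤ 0 → i=4, swap A[4],A[7] → [-2, -7, -8, -1, -3, 1, 2, 10, -4, -9, -10, 9, 0]
j=8: A[8]=-4 ≤ 0 → i=5, swap A[5],A[8] → [-2, -7, -8, -1, -3, -4, 2, 10, 1, -9, -10, 9, 0]
j=9: A[9]=-9 ≤ 0 → i=6, swap A[6],A[9] → [-2, -7, -8, -1, -3, -4, -9, 10, 1, 2, -10, 9, 0]
j=10: A[10]=-10 ≤ 0 → i=7, swap A[7],A[10] → [-2, -7, -8, -1, -3, -4, -9, -10, 1, 2, 10, 9, 0]
(after j=10) A = [-2, -7, -8, -1, -3, -4, -9, -10, 1, 2, 10, 9, 0]

[-2, -7, -8, -1, -3, -4, -9, -10, 1, 2, 10, 9, 0]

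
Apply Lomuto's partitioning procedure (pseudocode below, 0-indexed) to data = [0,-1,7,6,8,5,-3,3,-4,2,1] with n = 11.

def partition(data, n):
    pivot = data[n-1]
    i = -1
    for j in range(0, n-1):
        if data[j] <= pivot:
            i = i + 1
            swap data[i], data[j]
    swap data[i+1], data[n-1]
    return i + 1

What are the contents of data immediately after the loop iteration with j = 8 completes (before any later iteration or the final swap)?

pivot=1, i=-1
j=0: 0≤1, i=0, swap(0,0) ⇒ [0,-1,7,6,8,5,-3,3,-4,2,1]
j=1: -1≤1, i=1, swap(1,1) ⇒ [0,-1,7,6,8,5,-3,3,-4,2,1]
j=2: 7>1, skip
j=3: 6>1, skip
j=4: 8>1, skip
j=5: 5>1, skip
j=6: -3≤1, i=2, swap(2,6) ⇒ [0,-1,-3,6,8,5,7,3,-4,2,1]
j=7: 3>1, skip
j=8: -4≤1, i=3, swap(3,8) ⇒ [0,-1,-3,-4,8,5,7,3,6,2,1]
(after j=8) data = [0,-1,-3,-4,8,5,7,3,6,2,1]

[0,-1,-3,-4,8,5,7,3,6,2,1]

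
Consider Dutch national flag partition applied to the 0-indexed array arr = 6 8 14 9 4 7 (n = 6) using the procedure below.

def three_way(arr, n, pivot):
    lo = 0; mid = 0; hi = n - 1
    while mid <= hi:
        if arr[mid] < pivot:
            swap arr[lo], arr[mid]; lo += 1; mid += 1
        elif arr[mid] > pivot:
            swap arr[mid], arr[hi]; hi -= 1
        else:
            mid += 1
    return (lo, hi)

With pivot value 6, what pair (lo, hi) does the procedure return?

pivot = 6; lo=0, mid=0, hi=5
arr[mid]=6=6: mid=1
arr[mid]=8>6: swap arr[1],arr[5]; hi=4 → 6 7 14 9 4 8
arr[mid]=7>6: swap arr[1],arr[4]; hi=3 → 6 4 14 9 7 8
arr[mid]=4<6: swap arr[0],arr[1]; lo=1,mid=2 → 4 6 14 9 7 8
arr[mid]=14>6: swap arr[2],arr[3]; hi=2 → 4 6 9 14 7 8
arr[mid]=9>6: swap arr[2],arr[2]; hi=1 → 4 6 9 14 7 8
end: lo=1, hi=1; arr = 4 6 9 14 7 8

(1, 1)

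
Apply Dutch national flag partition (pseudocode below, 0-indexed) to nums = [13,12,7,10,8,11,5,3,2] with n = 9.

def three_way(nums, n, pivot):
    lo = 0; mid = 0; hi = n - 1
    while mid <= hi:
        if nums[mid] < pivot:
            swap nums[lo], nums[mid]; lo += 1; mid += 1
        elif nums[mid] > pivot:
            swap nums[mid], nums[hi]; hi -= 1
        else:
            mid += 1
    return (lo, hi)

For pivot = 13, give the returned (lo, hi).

pivot = 13; lo=0, mid=0, hi=8
nums[mid]=13=13: mid=1
nums[mid]=12<13: swap nums[0],nums[1]; lo=1,mid=2 → [12,13,7,10,8,11,5,3,2]
nums[mid]=7<13: swap nums[1],nums[2]; lo=2,mid=3 → [12,7,13,10,8,11,5,3,2]
nums[mid]=10<13: swap nums[2],nums[3]; lo=3,mid=4 → [12,7,10,13,8,11,5,3,2]
nums[mid]=8<13: swap nums[3],nums[4]; lo=4,mid=5 → [12,7,10,8,13,11,5,3,2]
nums[mid]=11<13: swap nums[4],nums[5]; lo=5,mid=6 → [12,7,10,8,11,13,5,3,2]
nums[mid]=5<13: swap nums[5],nums[6]; lo=6,mid=7 → [12,7,10,8,11,5,13,3,2]
nums[mid]=3<13: swap nums[6],nums[7]; lo=7,mid=8 → [12,7,10,8,11,5,3,13,2]
nums[mid]=2<13: swap nums[7],nums[8]; lo=8,mid=9 → [12,7,10,8,11,5,3,2,13]
end: lo=8, hi=8; nums = [12,7,10,8,11,5,3,2,13]

(8, 8)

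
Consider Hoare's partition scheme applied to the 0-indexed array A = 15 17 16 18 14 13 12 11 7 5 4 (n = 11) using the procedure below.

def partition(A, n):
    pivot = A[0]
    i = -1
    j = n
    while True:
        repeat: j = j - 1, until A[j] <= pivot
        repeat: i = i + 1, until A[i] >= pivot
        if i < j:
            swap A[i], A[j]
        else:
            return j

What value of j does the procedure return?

6

pivot = A[0] = 15; i = -1, j = 11
j→10 (A[10]=4≤15), i→0 (A[0]=15≥15); i<j, swap → 4 17 16 18 14 13 12 11 7 5 15
j→9 (A[9]=5≤15), i→1 (A[1]=17≥15); i<j, swap → 4 5 16 18 14 13 12 11 7 17 15
j→8 (A[8]=7≤15), i→2 (A[2]=16≥15); i<j, swap → 4 5 7 18 14 13 12 11 16 17 15
j→7 (A[7]=11≤15), i→3 (A[3]=18≥15); i<j, swap → 4 5 7 11 14 13 12 18 16 17 15
j→6, i→7; i≥j, return j=6. A = 4 5 7 11 14 13 12 18 16 17 15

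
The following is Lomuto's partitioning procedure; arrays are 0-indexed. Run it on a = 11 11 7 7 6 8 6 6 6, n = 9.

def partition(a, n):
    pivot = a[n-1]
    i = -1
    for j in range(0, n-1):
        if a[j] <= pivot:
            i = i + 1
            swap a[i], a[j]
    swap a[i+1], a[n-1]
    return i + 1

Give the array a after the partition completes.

6 6 6 6 11 8 11 7 7

pivot = a[8] = 6; i = -1
j=0: a[0]=11 > 6 → no swap
j=1: a[1]=11 > 6 → no swap
j=2: a[2]=7 > 6 → no swap
j=3: a[3]=7 > 6 → no swap
j=4: a[4]=6 ≤ 6 → i=0, swap a[0],a[4] → 6 11 7 7 11 8 6 6 6
j=5: a[5]=8 > 6 → no swap
j=6: a[6]=6 ≤ 6 → i=1, swap a[1],a[6] → 6 6 7 7 11 8 11 6 6
j=7: a[7]=6 ≤ 6 → i=2, swap a[2],a[7] → 6 6 6 7 11 8 11 7 6
final swap a[3],a[8] → 6 6 6 6 11 8 11 7 7; return 3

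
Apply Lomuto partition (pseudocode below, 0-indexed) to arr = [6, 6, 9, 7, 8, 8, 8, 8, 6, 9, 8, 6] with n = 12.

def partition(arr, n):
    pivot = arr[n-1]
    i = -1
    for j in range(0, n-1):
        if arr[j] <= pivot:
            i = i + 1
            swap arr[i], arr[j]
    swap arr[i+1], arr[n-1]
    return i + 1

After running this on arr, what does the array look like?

[6, 6, 6, 6, 8, 8, 8, 8, 9, 9, 8, 7]

pivot=6, i=-1
j=0: 6≤6, i=0, swap(0,0) ⇒ [6, 6, 9, 7, 8, 8, 8, 8, 6, 9, 8, 6]
j=1: 6≤6, i=1, swap(1,1) ⇒ [6, 6, 9, 7, 8, 8, 8, 8, 6, 9, 8, 6]
j=2: 9>6, skip
j=3: 7>6, skip
j=4: 8>6, skip
j=5: 8>6, skip
j=6: 8>6, skip
j=7: 8>6, skip
j=8: 6≤6, i=2, swap(2,8) ⇒ [6, 6, 6, 7, 8, 8, 8, 8, 9, 9, 8, 6]
j=9: 9>6, skip
j=10: 8>6, skip
swap(3,11) ⇒ [6, 6, 6, 6, 8, 8, 8, 8, 9, 9, 8, 7]; return 3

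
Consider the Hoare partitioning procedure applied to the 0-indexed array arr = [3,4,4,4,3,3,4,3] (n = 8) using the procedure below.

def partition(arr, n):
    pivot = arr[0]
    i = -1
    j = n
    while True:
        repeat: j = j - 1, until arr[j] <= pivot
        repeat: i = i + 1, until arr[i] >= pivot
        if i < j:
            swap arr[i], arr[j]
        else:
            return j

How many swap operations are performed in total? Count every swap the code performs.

pivot = arr[0] = 3; i = -1, j = 8
j→7 (arr[7]=3≤3), i→0 (arr[0]=3≥3); i<j, swap → [3,4,4,4,3,3,4,3]
j→5 (arr[5]=3≤3), i→1 (arr[1]=4≥3); i<j, swap → [3,3,4,4,3,4,4,3]
j→4 (arr[4]=3≤3), i→2 (arr[2]=4≥3); i<j, swap → [3,3,3,4,4,4,4,3]
j→2, i→3; i≥j, return j=2. arr = [3,3,3,4,4,4,4,3]

3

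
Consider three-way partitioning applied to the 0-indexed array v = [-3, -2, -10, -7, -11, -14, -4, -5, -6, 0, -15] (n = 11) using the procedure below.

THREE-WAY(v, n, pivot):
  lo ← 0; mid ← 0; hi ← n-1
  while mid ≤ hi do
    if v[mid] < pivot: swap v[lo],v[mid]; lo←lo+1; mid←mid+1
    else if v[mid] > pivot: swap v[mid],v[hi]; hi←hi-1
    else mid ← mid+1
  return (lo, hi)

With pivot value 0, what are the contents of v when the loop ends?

[-3, -2, -10, -7, -11, -14, -4, -5, -6, -15, 0]

lo=0 mid=0 hi=10
-3<0: swap(0,0), lo=1 mid=1 ⇒ [-3, -2, -10, -7, -11, -14, -4, -5, -6, 0, -15]
-2<0: swap(1,1), lo=2 mid=2 ⇒ [-3, -2, -10, -7, -11, -14, -4, -5, -6, 0, -15]
-10<0: swap(2,2), lo=3 mid=3 ⇒ [-3, -2, -10, -7, -11, -14, -4, -5, -6, 0, -15]
-7<0: swap(3,3), lo=4 mid=4 ⇒ [-3, -2, -10, -7, -11, -14, -4, -5, -6, 0, -15]
-11<0: swap(4,4), lo=5 mid=5 ⇒ [-3, -2, -10, -7, -11, -14, -4, -5, -6, 0, -15]
-14<0: swap(5,5), lo=6 mid=6 ⇒ [-3, -2, -10, -7, -11, -14, -4, -5, -6, 0, -15]
-4<0: swap(6,6), lo=7 mid=7 ⇒ [-3, -2, -10, -7, -11, -14, -4, -5, -6, 0, -15]
-5<0: swap(7,7), lo=8 mid=8 ⇒ [-3, -2, -10, -7, -11, -14, -4, -5, -6, 0, -15]
-6<0: swap(8,8), lo=9 mid=9 ⇒ [-3, -2, -10, -7, -11, -14, -4, -5, -6, 0, -15]
0=0: mid=10
-15<0: swap(9,10), lo=10 mid=11 ⇒ [-3, -2, -10, -7, -11, -14, -4, -5, -6, -15, 0]
done. lo=10 hi=10; v=[-3, -2, -10, -7, -11, -14, -4, -5, -6, -15, 0]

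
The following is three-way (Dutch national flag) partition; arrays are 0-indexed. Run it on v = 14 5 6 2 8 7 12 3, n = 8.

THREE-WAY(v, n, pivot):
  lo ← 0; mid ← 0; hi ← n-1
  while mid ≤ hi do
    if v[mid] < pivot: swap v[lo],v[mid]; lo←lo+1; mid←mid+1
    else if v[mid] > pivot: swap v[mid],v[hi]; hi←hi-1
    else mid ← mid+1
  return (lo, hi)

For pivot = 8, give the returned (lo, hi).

pivot = 8; lo=0, mid=0, hi=7
v[mid]=14>8: swap v[0],v[7]; hi=6 → 3 5 6 2 8 7 12 14
v[mid]=3<8: swap v[0],v[0]; lo=1,mid=1 → 3 5 6 2 8 7 12 14
v[mid]=5<8: swap v[1],v[1]; lo=2,mid=2 → 3 5 6 2 8 7 12 14
v[mid]=6<8: swap v[2],v[2]; lo=3,mid=3 → 3 5 6 2 8 7 12 14
v[mid]=2<8: swap v[3],v[3]; lo=4,mid=4 → 3 5 6 2 8 7 12 14
v[mid]=8=8: mid=5
v[mid]=7<8: swap v[4],v[5]; lo=5,mid=6 → 3 5 6 2 7 8 12 14
v[mid]=12>8: swap v[6],v[6]; hi=5 → 3 5 6 2 7 8 12 14
end: lo=5, hi=5; v = 3 5 6 2 7 8 12 14

(5, 5)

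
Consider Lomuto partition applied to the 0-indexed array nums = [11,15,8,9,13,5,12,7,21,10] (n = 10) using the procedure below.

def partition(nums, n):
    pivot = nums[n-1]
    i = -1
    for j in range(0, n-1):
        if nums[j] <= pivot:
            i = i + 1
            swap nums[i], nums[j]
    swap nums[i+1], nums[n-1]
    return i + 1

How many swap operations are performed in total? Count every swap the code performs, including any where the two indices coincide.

5

pivot=10, i=-1
j=0: 11>10, skip
j=1: 15>10, skip
j=2: 8≤10, i=0, swap(0,2) ⇒ [8,15,11,9,13,5,12,7,21,10]
j=3: 9≤10, i=1, swap(1,3) ⇒ [8,9,11,15,13,5,12,7,21,10]
j=4: 13>10, skip
j=5: 5≤10, i=2, swap(2,5) ⇒ [8,9,5,15,13,11,12,7,21,10]
j=6: 12>10, skip
j=7: 7≤10, i=3, swap(3,7) ⇒ [8,9,5,7,13,11,12,15,21,10]
j=8: 21>10, skip
swap(4,9) ⇒ [8,9,5,7,10,11,12,15,21,13]; return 4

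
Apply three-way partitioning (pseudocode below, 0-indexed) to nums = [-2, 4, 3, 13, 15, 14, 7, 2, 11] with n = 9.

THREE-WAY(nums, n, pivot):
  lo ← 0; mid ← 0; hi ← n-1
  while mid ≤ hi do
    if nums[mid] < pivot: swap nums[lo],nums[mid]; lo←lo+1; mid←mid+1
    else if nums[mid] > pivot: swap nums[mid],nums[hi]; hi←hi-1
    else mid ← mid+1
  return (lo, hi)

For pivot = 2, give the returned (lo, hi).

lo=0 mid=0 hi=8
-2<2: swap(0,0), lo=1 mid=1 ⇒ [-2, 4, 3, 13, 15, 14, 7, 2, 11]
4>2: swap(1,8), hi=7 ⇒ [-2, 11, 3, 13, 15, 14, 7, 2, 4]
11>2: swap(1,7), hi=6 ⇒ [-2, 2, 3, 13, 15, 14, 7, 11, 4]
2=2: mid=2
3>2: swap(2,6), hi=5 ⇒ [-2, 2, 7, 13, 15, 14, 3, 11, 4]
7>2: swap(2,5), hi=4 ⇒ [-2, 2, 14, 13, 15, 7, 3, 11, 4]
14>2: swap(2,4), hi=3 ⇒ [-2, 2, 15, 13, 14, 7, 3, 11, 4]
15>2: swap(2,3), hi=2 ⇒ [-2, 2, 13, 15, 14, 7, 3, 11, 4]
13>2: swap(2,2), hi=1 ⇒ [-2, 2, 13, 15, 14, 7, 3, 11, 4]
done. lo=1 hi=1; nums=[-2, 2, 13, 15, 14, 7, 3, 11, 4]

(1, 1)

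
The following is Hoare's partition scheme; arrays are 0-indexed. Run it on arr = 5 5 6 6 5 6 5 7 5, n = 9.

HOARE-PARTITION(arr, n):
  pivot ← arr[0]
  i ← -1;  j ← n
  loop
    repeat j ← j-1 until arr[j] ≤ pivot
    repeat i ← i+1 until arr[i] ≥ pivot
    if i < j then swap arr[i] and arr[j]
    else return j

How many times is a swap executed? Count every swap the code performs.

pivot=5
j stops at 8 (5), i stops at 0 (5); swap ⇒ 5 5 6 6 5 6 5 7 5
j stops at 6 (5), i stops at 1 (5); swap ⇒ 5 5 6 6 5 6 5 7 5
j stops at 4 (5), i stops at 2 (6); swap ⇒ 5 5 5 6 6 6 5 7 5
j stops at 2, i stops at 3; i≥j ⇒ return 2. arr=5 5 5 6 6 6 5 7 5

3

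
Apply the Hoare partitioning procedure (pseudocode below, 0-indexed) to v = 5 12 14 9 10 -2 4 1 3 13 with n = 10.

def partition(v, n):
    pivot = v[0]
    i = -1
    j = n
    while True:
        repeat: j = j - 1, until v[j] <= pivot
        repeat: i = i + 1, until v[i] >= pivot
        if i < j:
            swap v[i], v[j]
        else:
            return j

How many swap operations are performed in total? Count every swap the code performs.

pivot=5
j stops at 8 (3), i stops at 0 (5); swap ⇒ 3 12 14 9 10 -2 4 1 5 13
j stops at 7 (1), i stops at 1 (12); swap ⇒ 3 1 14 9 10 -2 4 12 5 13
j stops at 6 (4), i stops at 2 (14); swap ⇒ 3 1 4 9 10 -2 14 12 5 13
j stops at 5 (-2), i stops at 3 (9); swap ⇒ 3 1 4 -2 10 9 14 12 5 13
j stops at 3, i stops at 4; i≥j ⇒ return 3. v=3 1 4 -2 10 9 14 12 5 13

4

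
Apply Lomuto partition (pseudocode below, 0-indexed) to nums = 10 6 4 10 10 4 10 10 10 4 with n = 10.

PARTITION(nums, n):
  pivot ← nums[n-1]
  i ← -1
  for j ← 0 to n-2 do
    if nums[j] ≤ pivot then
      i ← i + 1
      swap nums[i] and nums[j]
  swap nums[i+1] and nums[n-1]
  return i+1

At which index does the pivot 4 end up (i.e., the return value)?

2

pivot=4, i=-1
j=0: 10>4, skip
j=1: 6>4, skip
j=2: 4≤4, i=0, swap(0,2) ⇒ 4 6 10 10 10 4 10 10 10 4
j=3: 10>4, skip
j=4: 10>4, skip
j=5: 4≤4, i=1, swap(1,5) ⇒ 4 4 10 10 10 6 10 10 10 4
j=6: 10>4, skip
j=7: 10>4, skip
j=8: 10>4, skip
swap(2,9) ⇒ 4 4 4 10 10 6 10 10 10 10; return 2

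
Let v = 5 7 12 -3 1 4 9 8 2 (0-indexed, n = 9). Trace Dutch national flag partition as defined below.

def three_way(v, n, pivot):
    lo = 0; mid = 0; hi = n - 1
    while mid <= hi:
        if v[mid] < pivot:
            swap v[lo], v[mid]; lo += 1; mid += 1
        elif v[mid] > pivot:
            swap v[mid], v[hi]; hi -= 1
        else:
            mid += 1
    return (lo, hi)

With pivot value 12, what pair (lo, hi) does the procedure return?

lo=0 mid=0 hi=8
5<12: swap(0,0), lo=1 mid=1 ⇒ 5 7 12 -3 1 4 9 8 2
7<12: swap(1,1), lo=2 mid=2 ⇒ 5 7 12 -3 1 4 9 8 2
12=12: mid=3
-3<12: swap(2,3), lo=3 mid=4 ⇒ 5 7 -3 12 1 4 9 8 2
1<12: swap(3,4), lo=4 mid=5 ⇒ 5 7 -3 1 12 4 9 8 2
4<12: swap(4,5), lo=5 mid=6 ⇒ 5 7 -3 1 4 12 9 8 2
9<12: swap(5,6), lo=6 mid=7 ⇒ 5 7 -3 1 4 9 12 8 2
8<12: swap(6,7), lo=7 mid=8 ⇒ 5 7 -3 1 4 9 8 12 2
2<12: swap(7,8), lo=8 mid=9 ⇒ 5 7 -3 1 4 9 8 2 12
done. lo=8 hi=8; v=5 7 -3 1 4 9 8 2 12

(8, 8)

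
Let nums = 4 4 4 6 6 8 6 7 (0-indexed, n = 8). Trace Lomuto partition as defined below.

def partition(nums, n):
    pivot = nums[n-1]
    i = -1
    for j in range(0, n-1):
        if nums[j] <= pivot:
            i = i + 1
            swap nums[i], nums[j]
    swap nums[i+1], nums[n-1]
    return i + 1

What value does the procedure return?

pivot = nums[7] = 7; i = -1
j=0: nums[0]=4 ≤ 7 → i=0, swap nums[0],nums[0] (no change) → 4 4 4 6 6 8 6 7
j=1: nums[1]=4 ≤ 7 → i=1, swap nums[1],nums[1] (no change) → 4 4 4 6 6 8 6 7
j=2: nums[2]=4 ≤ 7 → i=2, swap nums[2],nums[2] (no change) → 4 4 4 6 6 8 6 7
j=3: nums[3]=6 ≤ 7 → i=3, swap nums[3],nums[3] (no change) → 4 4 4 6 6 8 6 7
j=4: nums[4]=6 ≤ 7 → i=4, swap nums[4],nums[4] (no change) → 4 4 4 6 6 8 6 7
j=5: nums[5]=8 > 7 → no swap
j=6: nums[6]=6 ≤ 7 → i=5, swap nums[5],nums[6] → 4 4 4 6 6 6 8 7
final swap nums[6],nums[7] → 4 4 4 6 6 6 7 8; return 6

6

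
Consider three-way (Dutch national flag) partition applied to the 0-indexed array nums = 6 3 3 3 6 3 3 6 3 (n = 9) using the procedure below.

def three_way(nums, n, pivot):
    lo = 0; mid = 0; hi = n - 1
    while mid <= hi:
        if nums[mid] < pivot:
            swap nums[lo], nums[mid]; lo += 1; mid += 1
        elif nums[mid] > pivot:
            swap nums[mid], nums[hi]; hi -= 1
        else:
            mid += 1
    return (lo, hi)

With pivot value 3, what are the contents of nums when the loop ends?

lo=0 mid=0 hi=8
6>3: swap(0,8), hi=7 ⇒ 3 3 3 3 6 3 3 6 6
3=3: mid=1
3=3: mid=2
3=3: mid=3
3=3: mid=4
6>3: swap(4,7), hi=6 ⇒ 3 3 3 3 6 3 3 6 6
6>3: swap(4,6), hi=5 ⇒ 3 3 3 3 3 3 6 6 6
3=3: mid=5
3=3: mid=6
done. lo=0 hi=5; nums=3 3 3 3 3 3 6 6 6

3 3 3 3 3 3 6 6 6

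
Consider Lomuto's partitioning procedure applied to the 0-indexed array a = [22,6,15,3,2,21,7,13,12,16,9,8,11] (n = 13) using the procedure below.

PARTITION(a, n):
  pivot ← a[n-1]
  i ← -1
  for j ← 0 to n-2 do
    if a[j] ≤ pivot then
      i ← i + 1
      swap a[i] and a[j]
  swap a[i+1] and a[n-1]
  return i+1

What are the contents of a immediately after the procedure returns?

[6,3,2,7,9,8,11,13,12,16,15,21,22]

pivot=11, i=-1
j=0: 22>11, skip
j=1: 6≤11, i=0, swap(0,1) ⇒ [6,22,15,3,2,21,7,13,12,16,9,8,11]
j=2: 15>11, skip
j=3: 3≤11, i=1, swap(1,3) ⇒ [6,3,15,22,2,21,7,13,12,16,9,8,11]
j=4: 2≤11, i=2, swap(2,4) ⇒ [6,3,2,22,15,21,7,13,12,16,9,8,11]
j=5: 21>11, skip
j=6: 7≤11, i=3, swap(3,6) ⇒ [6,3,2,7,15,21,22,13,12,16,9,8,11]
j=7: 13>11, skip
j=8: 12>11, skip
j=9: 16>11, skip
j=10: 9≤11, i=4, swap(4,10) ⇒ [6,3,2,7,9,21,22,13,12,16,15,8,11]
j=11: 8≤11, i=5, swap(5,11) ⇒ [6,3,2,7,9,8,22,13,12,16,15,21,11]
swap(6,12) ⇒ [6,3,2,7,9,8,11,13,12,16,15,21,22]; return 6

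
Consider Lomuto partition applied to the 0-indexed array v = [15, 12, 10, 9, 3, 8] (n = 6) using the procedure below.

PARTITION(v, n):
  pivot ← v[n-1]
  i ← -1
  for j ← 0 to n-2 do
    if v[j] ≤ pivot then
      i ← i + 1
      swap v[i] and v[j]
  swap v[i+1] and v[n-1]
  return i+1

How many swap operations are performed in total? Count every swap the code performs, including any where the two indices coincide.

2

pivot=8, i=-1
j=0: 15>8, skip
j=1: 12>8, skip
j=2: 10>8, skip
j=3: 9>8, skip
j=4: 3≤8, i=0, swap(0,4) ⇒ [3, 12, 10, 9, 15, 8]
swap(1,5) ⇒ [3, 8, 10, 9, 15, 12]; return 1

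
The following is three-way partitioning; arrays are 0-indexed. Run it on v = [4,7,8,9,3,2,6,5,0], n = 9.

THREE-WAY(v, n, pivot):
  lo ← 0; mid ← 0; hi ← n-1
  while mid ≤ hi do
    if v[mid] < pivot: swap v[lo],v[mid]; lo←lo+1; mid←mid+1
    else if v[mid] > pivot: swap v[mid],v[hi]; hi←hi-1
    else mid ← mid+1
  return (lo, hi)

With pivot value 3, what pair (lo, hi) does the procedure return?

pivot = 3; lo=0, mid=0, hi=8
v[mid]=4>3: swap v[0],v[8]; hi=7 → [0,7,8,9,3,2,6,5,4]
v[mid]=0<3: swap v[0],v[0]; lo=1,mid=1 → [0,7,8,9,3,2,6,5,4]
v[mid]=7>3: swap v[1],v[7]; hi=6 → [0,5,8,9,3,2,6,7,4]
v[mid]=5>3: swap v[1],v[6]; hi=5 → [0,6,8,9,3,2,5,7,4]
v[mid]=6>3: swap v[1],v[5]; hi=4 → [0,2,8,9,3,6,5,7,4]
v[mid]=2<3: swap v[1],v[1]; lo=2,mid=2 → [0,2,8,9,3,6,5,7,4]
v[mid]=8>3: swap v[2],v[4]; hi=3 → [0,2,3,9,8,6,5,7,4]
v[mid]=3=3: mid=3
v[mid]=9>3: swap v[3],v[3]; hi=2 → [0,2,3,9,8,6,5,7,4]
end: lo=2, hi=2; v = [0,2,3,9,8,6,5,7,4]

(2, 2)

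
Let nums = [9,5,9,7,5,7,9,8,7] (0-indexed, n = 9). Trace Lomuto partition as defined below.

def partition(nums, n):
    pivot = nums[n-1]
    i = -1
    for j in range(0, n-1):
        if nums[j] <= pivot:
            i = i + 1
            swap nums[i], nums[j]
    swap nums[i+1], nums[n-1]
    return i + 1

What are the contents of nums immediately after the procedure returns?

[5,7,5,7,7,9,9,8,9]

pivot=7, i=-1
j=0: 9>7, skip
j=1: 5≤7, i=0, swap(0,1) ⇒ [5,9,9,7,5,7,9,8,7]
j=2: 9>7, skip
j=3: 7≤7, i=1, swap(1,3) ⇒ [5,7,9,9,5,7,9,8,7]
j=4: 5≤7, i=2, swap(2,4) ⇒ [5,7,5,9,9,7,9,8,7]
j=5: 7≤7, i=3, swap(3,5) ⇒ [5,7,5,7,9,9,9,8,7]
j=6: 9>7, skip
j=7: 8>7, skip
swap(4,8) ⇒ [5,7,5,7,7,9,9,8,9]; return 4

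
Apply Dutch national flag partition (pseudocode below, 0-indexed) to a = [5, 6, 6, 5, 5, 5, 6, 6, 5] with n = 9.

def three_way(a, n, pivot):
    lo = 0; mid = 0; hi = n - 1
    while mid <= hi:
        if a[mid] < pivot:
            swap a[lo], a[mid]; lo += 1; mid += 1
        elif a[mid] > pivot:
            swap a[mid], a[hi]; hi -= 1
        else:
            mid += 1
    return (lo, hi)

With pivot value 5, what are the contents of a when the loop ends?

[5, 5, 5, 5, 5, 6, 6, 6, 6]

lo=0 mid=0 hi=8
5=5: mid=1
6>5: swap(1,8), hi=7 ⇒ [5, 5, 6, 5, 5, 5, 6, 6, 6]
5=5: mid=2
6>5: swap(2,7), hi=6 ⇒ [5, 5, 6, 5, 5, 5, 6, 6, 6]
6>5: swap(2,6), hi=5 ⇒ [5, 5, 6, 5, 5, 5, 6, 6, 6]
6>5: swap(2,5), hi=4 ⇒ [5, 5, 5, 5, 5, 6, 6, 6, 6]
5=5: mid=3
5=5: mid=4
5=5: mid=5
done. lo=0 hi=4; a=[5, 5, 5, 5, 5, 6, 6, 6, 6]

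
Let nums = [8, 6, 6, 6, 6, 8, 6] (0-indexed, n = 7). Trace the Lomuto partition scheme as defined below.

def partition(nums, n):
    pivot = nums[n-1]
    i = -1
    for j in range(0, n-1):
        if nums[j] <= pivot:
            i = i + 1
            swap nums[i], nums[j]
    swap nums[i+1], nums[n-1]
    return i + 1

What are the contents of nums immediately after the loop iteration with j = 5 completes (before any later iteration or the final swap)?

pivot=6, i=-1
j=0: 8>6, skip
j=1: 6≤6, i=0, swap(0,1) ⇒ [6, 8, 6, 6, 6, 8, 6]
j=2: 6≤6, i=1, swap(1,2) ⇒ [6, 6, 8, 6, 6, 8, 6]
j=3: 6≤6, i=2, swap(2,3) ⇒ [6, 6, 6, 8, 6, 8, 6]
j=4: 6≤6, i=3, swap(3,4) ⇒ [6, 6, 6, 6, 8, 8, 6]
j=5: 8>6, skip
(after j=5) nums = [6, 6, 6, 6, 8, 8, 6]

[6, 6, 6, 6, 8, 8, 6]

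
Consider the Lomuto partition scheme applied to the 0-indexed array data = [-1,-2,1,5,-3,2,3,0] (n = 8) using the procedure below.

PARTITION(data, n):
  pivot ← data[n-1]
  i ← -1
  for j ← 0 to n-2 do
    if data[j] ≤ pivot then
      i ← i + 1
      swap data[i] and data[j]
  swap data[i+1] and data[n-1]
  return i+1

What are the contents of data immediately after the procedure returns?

pivot = data[7] = 0; i = -1
j=0: data[0]=-1 ≤ 0 → i=0, swap data[0],data[0] (no change) → [-1,-2,1,5,-3,2,3,0]
j=1: data[1]=-2 ≤ 0 → i=1, swap data[1],data[1] (no change) → [-1,-2,1,5,-3,2,3,0]
j=2: data[2]=1 > 0 → no swap
j=3: data[3]=5 > 0 → no swap
j=4: data[4]=-3 ≤ 0 → i=2, swap data[2],data[4] → [-1,-2,-3,5,1,2,3,0]
j=5: data[5]=2 > 0 → no swap
j=6: data[6]=3 > 0 → no swap
final swap data[3],data[7] → [-1,-2,-3,0,1,2,3,5]; return 3

[-1,-2,-3,0,1,2,3,5]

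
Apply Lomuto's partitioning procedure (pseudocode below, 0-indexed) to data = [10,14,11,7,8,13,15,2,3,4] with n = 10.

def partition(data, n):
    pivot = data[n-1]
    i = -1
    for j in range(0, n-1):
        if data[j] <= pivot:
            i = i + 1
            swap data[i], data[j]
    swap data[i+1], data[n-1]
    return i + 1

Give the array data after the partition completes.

pivot = data[9] = 4; i = -1
j=0: data[0]=10 > 4 → no swap
j=1: data[1]=14 > 4 → no swap
j=2: data[2]=11 > 4 → no swap
j=3: data[3]=7 > 4 → no swap
j=4: data[4]=8 > 4 → no swap
j=5: data[5]=13 > 4 → no swap
j=6: data[6]=15 > 4 → no swap
j=7: data[7]=2 ≤ 4 → i=0, swap data[0],data[7] → [2,14,11,7,8,13,15,10,3,4]
j=8: data[8]=3 ≤ 4 → i=1, swap data[1],data[8] → [2,3,11,7,8,13,15,10,14,4]
final swap data[2],data[9] → [2,3,4,7,8,13,15,10,14,11]; return 2

[2,3,4,7,8,13,15,10,14,11]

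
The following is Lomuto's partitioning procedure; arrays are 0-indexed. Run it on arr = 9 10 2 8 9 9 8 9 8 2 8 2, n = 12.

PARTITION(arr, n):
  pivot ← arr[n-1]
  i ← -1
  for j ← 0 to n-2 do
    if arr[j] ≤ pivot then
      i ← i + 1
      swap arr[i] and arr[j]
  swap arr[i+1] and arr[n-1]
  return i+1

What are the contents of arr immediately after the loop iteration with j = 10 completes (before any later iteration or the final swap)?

pivot = arr[11] = 2; i = -1
j=0: arr[0]=9 > 2 → no swap
j=1: arr[1]=10 > 2 → no swap
j=2: arr[2]=2 ≤ 2 → i=0, swap arr[0],arr[2] → 2 10 9 8 9 9 8 9 8 2 8 2
j=3: arr[3]=8 > 2 → no swap
j=4: arr[4]=9 > 2 → no swap
j=5: arr[5]=9 > 2 → no swap
j=6: arr[6]=8 > 2 → no swap
j=7: arr[7]=9 > 2 → no swap
j=8: arr[8]=8 > 2 → no swap
j=9: arr[9]=2 ≤ 2 → i=1, swap arr[1],arr[9] → 2 2 9 8 9 9 8 9 8 10 8 2
j=10: arr[10]=8 > 2 → no swap
(after j=10) arr = 2 2 9 8 9 9 8 9 8 10 8 2

2 2 9 8 9 9 8 9 8 10 8 2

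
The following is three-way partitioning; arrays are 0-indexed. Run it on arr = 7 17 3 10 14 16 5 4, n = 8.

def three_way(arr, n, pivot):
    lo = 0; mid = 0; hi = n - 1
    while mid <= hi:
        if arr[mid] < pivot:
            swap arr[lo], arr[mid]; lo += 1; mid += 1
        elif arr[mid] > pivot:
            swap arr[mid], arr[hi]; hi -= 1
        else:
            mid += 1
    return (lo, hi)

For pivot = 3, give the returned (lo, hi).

(0, 0)

lo=0 mid=0 hi=7
7>3: swap(0,7), hi=6 ⇒ 4 17 3 10 14 16 5 7
4>3: swap(0,6), hi=5 ⇒ 5 17 3 10 14 16 4 7
5>3: swap(0,5), hi=4 ⇒ 16 17 3 10 14 5 4 7
16>3: swap(0,4), hi=3 ⇒ 14 17 3 10 16 5 4 7
14>3: swap(0,3), hi=2 ⇒ 10 17 3 14 16 5 4 7
10>3: swap(0,2), hi=1 ⇒ 3 17 10 14 16 5 4 7
3=3: mid=1
17>3: swap(1,1), hi=0 ⇒ 3 17 10 14 16 5 4 7
done. lo=0 hi=0; arr=3 17 10 14 16 5 4 7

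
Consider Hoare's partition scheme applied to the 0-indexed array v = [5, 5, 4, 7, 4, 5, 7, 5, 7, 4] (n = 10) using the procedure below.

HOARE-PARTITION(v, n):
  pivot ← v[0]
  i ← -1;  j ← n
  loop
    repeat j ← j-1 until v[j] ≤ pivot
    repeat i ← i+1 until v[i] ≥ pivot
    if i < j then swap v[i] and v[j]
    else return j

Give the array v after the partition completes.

[4, 5, 4, 5, 4, 7, 7, 5, 7, 5]

pivot = v[0] = 5; i = -1, j = 10
j→9 (v[9]=4≤5), i→0 (v[0]=5≥5); i<j, swap → [4, 5, 4, 7, 4, 5, 7, 5, 7, 5]
j→7 (v[7]=5≤5), i→1 (v[1]=5≥5); i<j, swap → [4, 5, 4, 7, 4, 5, 7, 5, 7, 5]
j→5 (v[5]=5≤5), i→3 (v[3]=7≥5); i<j, swap → [4, 5, 4, 5, 4, 7, 7, 5, 7, 5]
j→4, i→5; i≥j, return j=4. v = [4, 5, 4, 5, 4, 7, 7, 5, 7, 5]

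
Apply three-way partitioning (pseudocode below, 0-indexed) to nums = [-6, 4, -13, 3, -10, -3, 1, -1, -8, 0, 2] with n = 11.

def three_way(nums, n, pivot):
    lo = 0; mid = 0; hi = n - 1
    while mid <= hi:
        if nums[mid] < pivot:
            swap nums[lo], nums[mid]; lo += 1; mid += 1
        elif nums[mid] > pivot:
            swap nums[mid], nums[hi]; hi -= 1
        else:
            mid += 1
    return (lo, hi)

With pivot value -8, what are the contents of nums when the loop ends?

[-10, -13, -8, 3, -3, 1, -1, 4, 0, 2, -6]

lo=0 mid=0 hi=10
-6>-8: swap(0,10), hi=9 ⇒ [2, 4, -13, 3, -10, -3, 1, -1, -8, 0, -6]
2>-8: swap(0,9), hi=8 ⇒ [0, 4, -13, 3, -10, -3, 1, -1, -8, 2, -6]
0>-8: swap(0,8), hi=7 ⇒ [-8, 4, -13, 3, -10, -3, 1, -1, 0, 2, -6]
-8=-8: mid=1
4>-8: swap(1,7), hi=6 ⇒ [-8, -1, -13, 3, -10, -3, 1, 4, 0, 2, -6]
-1>-8: swap(1,6), hi=5 ⇒ [-8, 1, -13, 3, -10, -3, -1, 4, 0, 2, -6]
1>-8: swap(1,5), hi=4 ⇒ [-8, -3, -13, 3, -10, 1, -1, 4, 0, 2, -6]
-3>-8: swap(1,4), hi=3 ⇒ [-8, -10, -13, 3, -3, 1, -1, 4, 0, 2, -6]
-10<-8: swap(0,1), lo=1 mid=2 ⇒ [-10, -8, -13, 3, -3, 1, -1, 4, 0, 2, -6]
-13<-8: swap(1,2), lo=2 mid=3 ⇒ [-10, -13, -8, 3, -3, 1, -1, 4, 0, 2, -6]
3>-8: swap(3,3), hi=2 ⇒ [-10, -13, -8, 3, -3, 1, -1, 4, 0, 2, -6]
done. lo=2 hi=2; nums=[-10, -13, -8, 3, -3, 1, -1, 4, 0, 2, -6]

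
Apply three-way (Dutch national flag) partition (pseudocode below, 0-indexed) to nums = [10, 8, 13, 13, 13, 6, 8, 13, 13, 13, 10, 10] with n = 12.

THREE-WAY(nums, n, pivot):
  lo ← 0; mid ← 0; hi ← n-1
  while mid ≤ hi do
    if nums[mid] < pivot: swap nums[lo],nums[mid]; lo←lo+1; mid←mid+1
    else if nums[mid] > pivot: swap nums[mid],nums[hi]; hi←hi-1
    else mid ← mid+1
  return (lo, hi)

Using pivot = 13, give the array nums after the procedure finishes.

[10, 8, 6, 8, 10, 10, 13, 13, 13, 13, 13, 13]

lo=0 mid=0 hi=11
10<13: swap(0,0), lo=1 mid=1 ⇒ [10, 8, 13, 13, 13, 6, 8, 13, 13, 13, 10, 10]
8<13: swap(1,1), lo=2 mid=2 ⇒ [10, 8, 13, 13, 13, 6, 8, 13, 13, 13, 10, 10]
13=13: mid=3
13=13: mid=4
13=13: mid=5
6<13: swap(2,5), lo=3 mid=6 ⇒ [10, 8, 6, 13, 13, 13, 8, 13, 13, 13, 10, 10]
8<13: swap(3,6), lo=4 mid=7 ⇒ [10, 8, 6, 8, 13, 13, 13, 13, 13, 13, 10, 10]
13=13: mid=8
13=13: mid=9
13=13: mid=10
10<13: swap(4,10), lo=5 mid=11 ⇒ [10, 8, 6, 8, 10, 13, 13, 13, 13, 13, 13, 10]
10<13: swap(5,11), lo=6 mid=12 ⇒ [10, 8, 6, 8, 10, 10, 13, 13, 13, 13, 13, 13]
done. lo=6 hi=11; nums=[10, 8, 6, 8, 10, 10, 13, 13, 13, 13, 13, 13]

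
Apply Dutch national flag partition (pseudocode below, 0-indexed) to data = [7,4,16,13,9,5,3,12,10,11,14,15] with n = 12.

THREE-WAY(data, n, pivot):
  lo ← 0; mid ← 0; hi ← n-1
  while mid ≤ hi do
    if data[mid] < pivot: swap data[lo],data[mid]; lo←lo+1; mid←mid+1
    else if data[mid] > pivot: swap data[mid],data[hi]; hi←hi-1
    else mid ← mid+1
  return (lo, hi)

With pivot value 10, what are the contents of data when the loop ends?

[7,4,3,9,5,10,12,13,11,14,15,16]

lo=0 mid=0 hi=11
7<10: swap(0,0), lo=1 mid=1 ⇒ [7,4,16,13,9,5,3,12,10,11,14,15]
4<10: swap(1,1), lo=2 mid=2 ⇒ [7,4,16,13,9,5,3,12,10,11,14,15]
16>10: swap(2,11), hi=10 ⇒ [7,4,15,13,9,5,3,12,10,11,14,16]
15>10: swap(2,10), hi=9 ⇒ [7,4,14,13,9,5,3,12,10,11,15,16]
14>10: swap(2,9), hi=8 ⇒ [7,4,11,13,9,5,3,12,10,14,15,16]
11>10: swap(2,8), hi=7 ⇒ [7,4,10,13,9,5,3,12,11,14,15,16]
10=10: mid=3
13>10: swap(3,7), hi=6 ⇒ [7,4,10,12,9,5,3,13,11,14,15,16]
12>10: swap(3,6), hi=5 ⇒ [7,4,10,3,9,5,12,13,11,14,15,16]
3<10: swap(2,3), lo=3 mid=4 ⇒ [7,4,3,10,9,5,12,13,11,14,15,16]
9<10: swap(3,4), lo=4 mid=5 ⇒ [7,4,3,9,10,5,12,13,11,14,15,16]
5<10: swap(4,5), lo=5 mid=6 ⇒ [7,4,3,9,5,10,12,13,11,14,15,16]
done. lo=5 hi=5; data=[7,4,3,9,5,10,12,13,11,14,15,16]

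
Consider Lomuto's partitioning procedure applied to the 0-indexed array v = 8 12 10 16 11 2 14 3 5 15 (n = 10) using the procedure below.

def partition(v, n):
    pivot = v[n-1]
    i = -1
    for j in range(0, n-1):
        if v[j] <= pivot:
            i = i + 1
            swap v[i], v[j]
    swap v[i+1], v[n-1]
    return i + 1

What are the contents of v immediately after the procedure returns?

pivot=15, i=-1
j=0: 8≤15, i=0, swap(0,0) ⇒ 8 12 10 16 11 2 14 3 5 15
j=1: 12≤15, i=1, swap(1,1) ⇒ 8 12 10 16 11 2 14 3 5 15
j=2: 10≤15, i=2, swap(2,2) ⇒ 8 12 10 16 11 2 14 3 5 15
j=3: 16>15, skip
j=4: 11≤15, i=3, swap(3,4) ⇒ 8 12 10 11 16 2 14 3 5 15
j=5: 2≤15, i=4, swap(4,5) ⇒ 8 12 10 11 2 16 14 3 5 15
j=6: 14≤15, i=5, swap(5,6) ⇒ 8 12 10 11 2 14 16 3 5 15
j=7: 3≤15, i=6, swap(6,7) ⇒ 8 12 10 11 2 14 3 16 5 15
j=8: 5≤15, i=7, swap(7,8) ⇒ 8 12 10 11 2 14 3 5 16 15
swap(8,9) ⇒ 8 12 10 11 2 14 3 5 15 16; return 8

8 12 10 11 2 14 3 5 15 16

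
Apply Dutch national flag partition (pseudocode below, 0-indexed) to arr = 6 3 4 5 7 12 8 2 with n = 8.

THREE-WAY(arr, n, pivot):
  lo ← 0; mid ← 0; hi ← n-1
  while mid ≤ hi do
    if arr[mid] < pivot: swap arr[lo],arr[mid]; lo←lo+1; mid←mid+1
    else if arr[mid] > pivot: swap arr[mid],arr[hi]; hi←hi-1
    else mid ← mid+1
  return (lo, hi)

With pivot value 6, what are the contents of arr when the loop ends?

pivot = 6; lo=0, mid=0, hi=7
arr[mid]=6=6: mid=1
arr[mid]=3<6: swap arr[0],arr[1]; lo=1,mid=2 → 3 6 4 5 7 12 8 2
arr[mid]=4<6: swap arr[1],arr[2]; lo=2,mid=3 → 3 4 6 5 7 12 8 2
arr[mid]=5<6: swap arr[2],arr[3]; lo=3,mid=4 → 3 4 5 6 7 12 8 2
arr[mid]=7>6: swap arr[4],arr[7]; hi=6 → 3 4 5 6 2 12 8 7
arr[mid]=2<6: swap arr[3],arr[4]; lo=4,mid=5 → 3 4 5 2 6 12 8 7
arr[mid]=12>6: swap arr[5],arr[6]; hi=5 → 3 4 5 2 6 8 12 7
arr[mid]=8>6: swap arr[5],arr[5]; hi=4 → 3 4 5 2 6 8 12 7
end: lo=4, hi=4; arr = 3 4 5 2 6 8 12 7

3 4 5 2 6 8 12 7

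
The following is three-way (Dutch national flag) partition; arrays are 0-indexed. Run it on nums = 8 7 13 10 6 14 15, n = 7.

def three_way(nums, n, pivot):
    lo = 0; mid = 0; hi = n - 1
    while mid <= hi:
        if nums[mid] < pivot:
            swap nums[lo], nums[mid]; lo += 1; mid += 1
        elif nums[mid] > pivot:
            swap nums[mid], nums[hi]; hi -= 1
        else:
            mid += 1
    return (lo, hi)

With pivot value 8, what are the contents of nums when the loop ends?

7 6 8 10 14 15 13

lo=0 mid=0 hi=6
8=8: mid=1
7<8: swap(0,1), lo=1 mid=2 ⇒ 7 8 13 10 6 14 15
13>8: swap(2,6), hi=5 ⇒ 7 8 15 10 6 14 13
15>8: swap(2,5), hi=4 ⇒ 7 8 14 10 6 15 13
14>8: swap(2,4), hi=3 ⇒ 7 8 6 10 14 15 13
6<8: swap(1,2), lo=2 mid=3 ⇒ 7 6 8 10 14 15 13
10>8: swap(3,3), hi=2 ⇒ 7 6 8 10 14 15 13
done. lo=2 hi=2; nums=7 6 8 10 14 15 13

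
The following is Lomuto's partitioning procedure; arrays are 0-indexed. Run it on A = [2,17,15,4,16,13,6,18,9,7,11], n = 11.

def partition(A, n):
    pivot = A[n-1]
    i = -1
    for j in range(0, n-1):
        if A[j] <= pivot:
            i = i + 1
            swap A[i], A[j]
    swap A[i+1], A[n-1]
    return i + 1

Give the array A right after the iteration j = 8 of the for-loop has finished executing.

[2,4,6,9,16,13,15,18,17,7,11]

pivot = A[10] = 11; i = -1
j=0: A[0]=2 ≤ 11 → i=0, swap A[0],A[0] (no change) → [2,17,15,4,16,13,6,18,9,7,11]
j=1: A[1]=17 > 11 → no swap
j=2: A[2]=15 > 11 → no swap
j=3: A[3]=4 ≤ 11 → i=1, swap A[1],A[3] → [2,4,15,17,16,13,6,18,9,7,11]
j=4: A[4]=16 > 11 → no swap
j=5: A[5]=13 > 11 → no swap
j=6: A[6]=6 ≤ 11 → i=2, swap A[2],A[6] → [2,4,6,17,16,13,15,18,9,7,11]
j=7: A[7]=18 > 11 → no swap
j=8: A[8]=9 ≤ 11 → i=3, swap A[3],A[8] → [2,4,6,9,16,13,15,18,17,7,11]
(after j=8) A = [2,4,6,9,16,13,15,18,17,7,11]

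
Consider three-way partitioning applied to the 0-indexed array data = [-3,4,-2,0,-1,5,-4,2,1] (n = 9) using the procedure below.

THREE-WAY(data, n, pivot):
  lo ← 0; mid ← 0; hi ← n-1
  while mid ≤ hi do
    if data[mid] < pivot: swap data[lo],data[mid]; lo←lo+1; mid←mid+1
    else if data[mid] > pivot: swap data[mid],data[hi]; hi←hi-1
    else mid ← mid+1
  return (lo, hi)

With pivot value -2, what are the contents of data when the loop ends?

[-3,-4,-2,-1,5,0,2,1,4]

lo=0 mid=0 hi=8
-3<-2: swap(0,0), lo=1 mid=1 ⇒ [-3,4,-2,0,-1,5,-4,2,1]
4>-2: swap(1,8), hi=7 ⇒ [-3,1,-2,0,-1,5,-4,2,4]
1>-2: swap(1,7), hi=6 ⇒ [-3,2,-2,0,-1,5,-4,1,4]
2>-2: swap(1,6), hi=5 ⇒ [-3,-4,-2,0,-1,5,2,1,4]
-4<-2: swap(1,1), lo=2 mid=2 ⇒ [-3,-4,-2,0,-1,5,2,1,4]
-2=-2: mid=3
0>-2: swap(3,5), hi=4 ⇒ [-3,-4,-2,5,-1,0,2,1,4]
5>-2: swap(3,4), hi=3 ⇒ [-3,-4,-2,-1,5,0,2,1,4]
-1>-2: swap(3,3), hi=2 ⇒ [-3,-4,-2,-1,5,0,2,1,4]
done. lo=2 hi=2; data=[-3,-4,-2,-1,5,0,2,1,4]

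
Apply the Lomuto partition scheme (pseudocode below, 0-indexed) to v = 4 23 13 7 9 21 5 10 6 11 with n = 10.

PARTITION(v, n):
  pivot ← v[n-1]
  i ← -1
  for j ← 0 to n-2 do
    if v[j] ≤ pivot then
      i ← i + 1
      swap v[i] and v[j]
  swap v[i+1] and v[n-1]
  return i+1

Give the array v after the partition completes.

4 7 9 5 10 6 11 13 21 23

pivot = v[9] = 11; i = -1
j=0: v[0]=4 ≤ 11 → i=0, swap v[0],v[0] (no change) → 4 23 13 7 9 21 5 10 6 11
j=1: v[1]=23 > 11 → no swap
j=2: v[2]=13 > 11 → no swap
j=3: v[3]=7 ≤ 11 → i=1, swap v[1],v[3] → 4 7 13 23 9 21 5 10 6 11
j=4: v[4]=9 ≤ 11 → i=2, swap v[2],v[4] → 4 7 9 23 13 21 5 10 6 11
j=5: v[5]=21 > 11 → no swap
j=6: v[6]=5 ≤ 11 → i=3, swap v[3],v[6] → 4 7 9 5 13 21 23 10 6 11
j=7: v[7]=10 ≤ 11 → i=4, swap v[4],v[7] → 4 7 9 5 10 21 23 13 6 11
j=8: v[8]=6 ≤ 11 → i=5, swap v[5],v[8] → 4 7 9 5 10 6 23 13 21 11
final swap v[6],v[9] → 4 7 9 5 10 6 11 13 21 23; return 6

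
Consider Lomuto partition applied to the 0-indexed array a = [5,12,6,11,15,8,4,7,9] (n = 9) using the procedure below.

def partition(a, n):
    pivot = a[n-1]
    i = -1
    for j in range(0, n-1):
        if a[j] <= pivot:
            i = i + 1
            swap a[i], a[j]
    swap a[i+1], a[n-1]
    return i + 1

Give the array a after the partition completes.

[5,6,8,4,7,9,11,15,12]

pivot=9, i=-1
j=0: 5≤9, i=0, swap(0,0) ⇒ [5,12,6,11,15,8,4,7,9]
j=1: 12>9, skip
j=2: 6≤9, i=1, swap(1,2) ⇒ [5,6,12,11,15,8,4,7,9]
j=3: 11>9, skip
j=4: 15>9, skip
j=5: 8≤9, i=2, swap(2,5) ⇒ [5,6,8,11,15,12,4,7,9]
j=6: 4≤9, i=3, swap(3,6) ⇒ [5,6,8,4,15,12,11,7,9]
j=7: 7≤9, i=4, swap(4,7) ⇒ [5,6,8,4,7,12,11,15,9]
swap(5,8) ⇒ [5,6,8,4,7,9,11,15,12]; return 5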